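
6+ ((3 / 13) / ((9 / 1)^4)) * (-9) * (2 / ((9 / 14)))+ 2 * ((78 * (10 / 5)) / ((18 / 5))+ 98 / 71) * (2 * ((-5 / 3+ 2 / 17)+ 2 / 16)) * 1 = -8534211292 / 34316217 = -248.69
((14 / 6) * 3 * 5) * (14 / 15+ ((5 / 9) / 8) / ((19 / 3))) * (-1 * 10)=-75355 / 228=-330.50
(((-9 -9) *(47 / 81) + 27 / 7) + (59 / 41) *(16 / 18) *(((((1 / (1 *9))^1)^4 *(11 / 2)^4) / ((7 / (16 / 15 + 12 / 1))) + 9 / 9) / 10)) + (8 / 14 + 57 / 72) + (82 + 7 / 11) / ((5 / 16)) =29011071381983 / 111850615800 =259.37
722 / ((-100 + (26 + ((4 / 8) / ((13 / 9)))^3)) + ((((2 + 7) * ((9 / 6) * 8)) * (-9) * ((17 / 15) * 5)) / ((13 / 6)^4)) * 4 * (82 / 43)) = -7093638448 / 19457718937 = -0.36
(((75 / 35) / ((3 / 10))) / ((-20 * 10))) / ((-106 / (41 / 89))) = 41 / 264152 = 0.00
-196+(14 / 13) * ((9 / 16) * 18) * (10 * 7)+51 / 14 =51953 / 91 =570.91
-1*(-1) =1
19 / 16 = 1.19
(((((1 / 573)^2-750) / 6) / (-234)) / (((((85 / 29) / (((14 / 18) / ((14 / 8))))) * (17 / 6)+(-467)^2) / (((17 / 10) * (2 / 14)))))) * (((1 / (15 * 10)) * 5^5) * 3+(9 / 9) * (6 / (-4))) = 1057911211811 / 29157166608699285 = 0.00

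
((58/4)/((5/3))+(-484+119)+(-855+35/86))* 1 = -260342/215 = -1210.89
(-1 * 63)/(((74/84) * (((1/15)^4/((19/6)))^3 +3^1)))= -87213152895996093750/3658601652099609671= -23.84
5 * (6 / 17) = 30 / 17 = 1.76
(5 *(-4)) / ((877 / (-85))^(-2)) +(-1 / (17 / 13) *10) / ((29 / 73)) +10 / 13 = -1169913932 / 544765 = -2147.56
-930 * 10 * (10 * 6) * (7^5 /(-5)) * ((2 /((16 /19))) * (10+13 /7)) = 52819959150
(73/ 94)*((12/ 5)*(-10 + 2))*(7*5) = -24528/ 47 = -521.87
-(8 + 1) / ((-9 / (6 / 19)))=6 / 19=0.32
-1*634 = -634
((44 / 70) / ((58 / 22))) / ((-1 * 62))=-121 / 31465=-0.00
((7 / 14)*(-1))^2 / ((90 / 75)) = 5 / 24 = 0.21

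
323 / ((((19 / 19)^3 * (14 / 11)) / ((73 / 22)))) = 842.11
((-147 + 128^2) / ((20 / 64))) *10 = 519584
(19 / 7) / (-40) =-19 / 280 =-0.07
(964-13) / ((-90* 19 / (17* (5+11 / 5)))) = -32334 / 475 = -68.07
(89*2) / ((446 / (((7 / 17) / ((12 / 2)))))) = 623 / 22746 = 0.03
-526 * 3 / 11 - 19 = -1787 / 11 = -162.45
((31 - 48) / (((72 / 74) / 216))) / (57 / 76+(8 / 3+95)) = -45288 / 1181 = -38.35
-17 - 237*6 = -1439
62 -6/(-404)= 12527/202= 62.01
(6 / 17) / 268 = 3 / 2278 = 0.00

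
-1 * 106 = -106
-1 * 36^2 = -1296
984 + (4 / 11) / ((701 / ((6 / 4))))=7587630 / 7711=984.00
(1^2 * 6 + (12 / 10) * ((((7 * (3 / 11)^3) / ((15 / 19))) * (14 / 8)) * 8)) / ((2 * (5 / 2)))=1.80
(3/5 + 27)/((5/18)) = 2484/25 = 99.36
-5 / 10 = -1 / 2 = -0.50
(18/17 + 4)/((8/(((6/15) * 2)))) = 43/85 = 0.51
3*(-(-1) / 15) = 1 / 5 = 0.20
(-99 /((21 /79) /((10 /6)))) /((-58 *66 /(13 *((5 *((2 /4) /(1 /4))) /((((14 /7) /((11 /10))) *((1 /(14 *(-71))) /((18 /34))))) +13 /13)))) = -126285055 /20706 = -6098.96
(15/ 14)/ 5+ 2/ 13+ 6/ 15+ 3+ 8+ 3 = 13439/ 910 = 14.77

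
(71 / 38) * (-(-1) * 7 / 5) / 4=0.65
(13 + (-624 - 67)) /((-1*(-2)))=-339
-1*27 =-27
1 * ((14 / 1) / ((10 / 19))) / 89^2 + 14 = 554603 / 39605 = 14.00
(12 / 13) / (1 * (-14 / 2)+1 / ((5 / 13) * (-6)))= -360 / 2899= -0.12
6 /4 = 3 /2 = 1.50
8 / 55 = 0.15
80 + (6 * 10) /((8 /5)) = 235 /2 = 117.50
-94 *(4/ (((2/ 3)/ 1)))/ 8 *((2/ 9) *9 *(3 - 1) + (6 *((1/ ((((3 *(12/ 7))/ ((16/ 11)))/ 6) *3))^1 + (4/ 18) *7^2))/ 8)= -39057/ 44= -887.66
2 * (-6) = -12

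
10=10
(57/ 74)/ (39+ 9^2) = 0.01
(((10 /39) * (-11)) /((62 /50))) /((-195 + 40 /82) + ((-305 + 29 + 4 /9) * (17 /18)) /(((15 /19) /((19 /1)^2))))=9132750 /478585563287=0.00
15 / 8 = 1.88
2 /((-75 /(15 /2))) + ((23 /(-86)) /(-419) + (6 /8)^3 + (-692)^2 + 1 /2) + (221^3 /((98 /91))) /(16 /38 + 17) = 14082498826836379 /13358524480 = 1054195.68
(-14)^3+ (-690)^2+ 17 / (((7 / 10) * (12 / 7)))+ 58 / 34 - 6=48283319 / 102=473365.87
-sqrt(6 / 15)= -sqrt(10) / 5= -0.63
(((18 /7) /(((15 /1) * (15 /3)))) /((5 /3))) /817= 18 /714875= 0.00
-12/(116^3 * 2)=-3/780448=-0.00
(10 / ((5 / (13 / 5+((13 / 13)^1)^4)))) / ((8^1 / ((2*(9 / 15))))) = 27 / 25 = 1.08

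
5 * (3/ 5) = 3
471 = 471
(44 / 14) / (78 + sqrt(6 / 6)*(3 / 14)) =44 / 1095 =0.04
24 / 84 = 2 / 7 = 0.29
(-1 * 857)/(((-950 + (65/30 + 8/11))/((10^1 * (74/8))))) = 5231985/62509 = 83.70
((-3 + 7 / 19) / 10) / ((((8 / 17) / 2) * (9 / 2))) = -85 / 342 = -0.25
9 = 9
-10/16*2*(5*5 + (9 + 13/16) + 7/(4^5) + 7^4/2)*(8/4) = -6324835/2048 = -3088.30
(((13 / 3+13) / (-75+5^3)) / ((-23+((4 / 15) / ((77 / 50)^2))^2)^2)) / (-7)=-123926696666638866 / 1322296673015764579225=-0.00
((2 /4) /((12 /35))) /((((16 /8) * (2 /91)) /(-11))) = -35035 /96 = -364.95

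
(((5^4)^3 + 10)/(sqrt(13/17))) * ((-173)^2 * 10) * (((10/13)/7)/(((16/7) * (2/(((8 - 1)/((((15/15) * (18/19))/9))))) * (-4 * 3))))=-24295392840842375 * sqrt(221)/32448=-11130947368561.16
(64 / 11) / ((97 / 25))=1600 / 1067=1.50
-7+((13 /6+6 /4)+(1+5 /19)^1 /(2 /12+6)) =-6598 /2109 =-3.13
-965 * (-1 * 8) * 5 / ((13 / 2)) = 5938.46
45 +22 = 67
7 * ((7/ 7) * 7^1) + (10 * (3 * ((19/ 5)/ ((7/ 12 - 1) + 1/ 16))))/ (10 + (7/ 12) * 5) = 63451/ 2635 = 24.08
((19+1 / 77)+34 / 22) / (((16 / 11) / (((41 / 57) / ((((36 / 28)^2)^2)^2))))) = 53450411329 / 39258609552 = 1.36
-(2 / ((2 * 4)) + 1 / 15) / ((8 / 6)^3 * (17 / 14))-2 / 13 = -37321 / 141440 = -0.26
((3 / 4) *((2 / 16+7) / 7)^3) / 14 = 555579 / 9834496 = 0.06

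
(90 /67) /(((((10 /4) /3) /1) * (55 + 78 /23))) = 0.03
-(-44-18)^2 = -3844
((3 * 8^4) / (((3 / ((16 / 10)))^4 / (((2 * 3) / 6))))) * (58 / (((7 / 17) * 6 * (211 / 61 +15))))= 252270608384 / 199513125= 1264.43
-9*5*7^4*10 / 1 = -1080450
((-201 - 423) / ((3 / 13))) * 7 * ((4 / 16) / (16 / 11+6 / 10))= -260260 / 113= -2303.19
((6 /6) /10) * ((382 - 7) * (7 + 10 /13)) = 7575 /26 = 291.35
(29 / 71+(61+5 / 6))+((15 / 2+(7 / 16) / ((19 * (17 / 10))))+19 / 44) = 424934887 / 6054312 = 70.19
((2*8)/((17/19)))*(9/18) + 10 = 322/17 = 18.94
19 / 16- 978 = -15629 / 16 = -976.81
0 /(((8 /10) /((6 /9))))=0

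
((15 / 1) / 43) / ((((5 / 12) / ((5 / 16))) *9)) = 5 / 172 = 0.03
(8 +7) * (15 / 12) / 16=1.17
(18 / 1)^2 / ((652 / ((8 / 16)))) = 81 / 326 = 0.25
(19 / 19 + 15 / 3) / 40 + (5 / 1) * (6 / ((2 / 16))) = 4803 / 20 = 240.15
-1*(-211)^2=-44521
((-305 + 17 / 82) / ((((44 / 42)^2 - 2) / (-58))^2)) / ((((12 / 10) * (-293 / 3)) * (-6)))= -6813030192255 / 3805814504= -1790.16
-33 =-33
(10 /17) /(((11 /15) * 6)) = 25 /187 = 0.13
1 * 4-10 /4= 3 /2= 1.50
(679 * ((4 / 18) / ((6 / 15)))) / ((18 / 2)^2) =3395 / 729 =4.66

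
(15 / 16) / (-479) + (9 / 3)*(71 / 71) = 22977 / 7664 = 3.00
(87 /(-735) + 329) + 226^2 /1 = 12594196 /245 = 51404.88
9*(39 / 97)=351 / 97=3.62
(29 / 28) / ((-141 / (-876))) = 2117 / 329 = 6.43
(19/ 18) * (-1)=-19/ 18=-1.06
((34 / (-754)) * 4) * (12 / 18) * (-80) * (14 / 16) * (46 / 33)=437920 / 37323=11.73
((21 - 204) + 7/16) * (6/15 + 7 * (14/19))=-96393/95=-1014.66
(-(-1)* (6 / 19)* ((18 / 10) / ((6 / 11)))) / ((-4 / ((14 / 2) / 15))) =-0.12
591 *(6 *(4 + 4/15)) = 75648/5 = 15129.60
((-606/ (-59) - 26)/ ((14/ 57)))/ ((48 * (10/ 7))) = -551/ 590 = -0.93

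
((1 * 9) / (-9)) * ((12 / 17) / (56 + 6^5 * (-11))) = 3 / 363290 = 0.00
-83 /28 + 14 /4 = 15 /28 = 0.54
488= 488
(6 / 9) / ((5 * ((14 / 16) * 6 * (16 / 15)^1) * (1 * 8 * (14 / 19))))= 19 / 4704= 0.00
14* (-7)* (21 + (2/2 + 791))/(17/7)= -557718/17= -32806.94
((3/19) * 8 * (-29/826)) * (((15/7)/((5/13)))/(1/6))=-81432/54929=-1.48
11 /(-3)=-11 /3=-3.67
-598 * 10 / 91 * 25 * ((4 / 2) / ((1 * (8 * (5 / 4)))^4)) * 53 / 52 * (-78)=3657 / 140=26.12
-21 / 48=-7 / 16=-0.44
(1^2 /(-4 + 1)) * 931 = -931 /3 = -310.33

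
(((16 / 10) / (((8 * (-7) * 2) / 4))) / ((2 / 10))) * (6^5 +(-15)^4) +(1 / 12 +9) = -200123 / 12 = -16676.92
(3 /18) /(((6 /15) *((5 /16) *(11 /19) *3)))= 76 /99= 0.77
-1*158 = -158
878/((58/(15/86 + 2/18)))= 97019/22446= 4.32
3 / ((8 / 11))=33 / 8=4.12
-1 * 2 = -2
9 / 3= 3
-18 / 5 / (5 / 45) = -162 / 5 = -32.40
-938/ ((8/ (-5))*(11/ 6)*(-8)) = -7035/ 176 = -39.97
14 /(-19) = -14 /19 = -0.74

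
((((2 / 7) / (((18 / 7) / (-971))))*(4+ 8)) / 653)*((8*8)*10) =-2485760 / 1959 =-1268.89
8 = 8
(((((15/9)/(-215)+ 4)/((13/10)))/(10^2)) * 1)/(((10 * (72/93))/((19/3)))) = 0.03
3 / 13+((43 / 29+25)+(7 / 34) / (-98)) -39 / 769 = 3679140583 / 137998588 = 26.66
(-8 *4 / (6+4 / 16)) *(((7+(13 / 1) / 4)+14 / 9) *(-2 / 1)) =1088 / 9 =120.89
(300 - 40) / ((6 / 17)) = 2210 / 3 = 736.67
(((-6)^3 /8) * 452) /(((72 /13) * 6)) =-1469 /4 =-367.25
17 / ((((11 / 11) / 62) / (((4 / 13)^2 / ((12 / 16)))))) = 133.05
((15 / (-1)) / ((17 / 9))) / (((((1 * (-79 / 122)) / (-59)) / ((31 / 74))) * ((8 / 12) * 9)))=-5020605 / 99382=-50.52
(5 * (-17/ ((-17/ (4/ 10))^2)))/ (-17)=4/ 1445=0.00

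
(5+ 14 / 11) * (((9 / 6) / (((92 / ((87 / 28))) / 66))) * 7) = 2349 / 16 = 146.81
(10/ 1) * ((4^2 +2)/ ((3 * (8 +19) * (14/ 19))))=190/ 63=3.02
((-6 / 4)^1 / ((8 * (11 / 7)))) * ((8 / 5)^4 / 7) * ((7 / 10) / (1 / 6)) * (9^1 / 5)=-145152 / 171875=-0.84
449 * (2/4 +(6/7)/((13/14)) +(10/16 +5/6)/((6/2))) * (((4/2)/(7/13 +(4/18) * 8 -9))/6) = -802363/18768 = -42.75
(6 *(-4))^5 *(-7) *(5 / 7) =39813120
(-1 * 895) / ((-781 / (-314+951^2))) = 809157865 / 781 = 1036053.60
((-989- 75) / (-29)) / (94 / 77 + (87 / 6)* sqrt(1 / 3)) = -92414784 / 141527453 + 12616912* sqrt(3) / 4880257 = 3.82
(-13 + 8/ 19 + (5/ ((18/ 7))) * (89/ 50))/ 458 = -31183/ 1566360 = -0.02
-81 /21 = -27 /7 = -3.86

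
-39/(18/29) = -377/6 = -62.83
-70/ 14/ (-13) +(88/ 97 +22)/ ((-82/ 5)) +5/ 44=-2044015/ 2274844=-0.90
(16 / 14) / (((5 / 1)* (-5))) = -8 / 175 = -0.05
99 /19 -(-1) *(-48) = -813 /19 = -42.79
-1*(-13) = 13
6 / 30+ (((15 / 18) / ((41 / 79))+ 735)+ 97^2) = 12479341 / 1230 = 10145.81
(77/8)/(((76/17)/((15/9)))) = 6545/1824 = 3.59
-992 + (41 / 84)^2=-6997871 / 7056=-991.76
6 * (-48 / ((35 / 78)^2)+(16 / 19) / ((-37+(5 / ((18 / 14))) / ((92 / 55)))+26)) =-1430.94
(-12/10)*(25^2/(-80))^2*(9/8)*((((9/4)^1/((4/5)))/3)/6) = -421875/32768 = -12.87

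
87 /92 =0.95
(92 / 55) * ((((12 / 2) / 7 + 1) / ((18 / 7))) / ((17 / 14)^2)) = 117208 / 143055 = 0.82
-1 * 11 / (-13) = 11 / 13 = 0.85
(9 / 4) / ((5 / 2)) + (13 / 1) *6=78.90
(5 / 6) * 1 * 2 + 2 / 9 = 17 / 9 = 1.89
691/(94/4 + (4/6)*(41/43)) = 178278/6227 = 28.63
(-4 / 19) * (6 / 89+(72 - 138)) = 23472 / 1691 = 13.88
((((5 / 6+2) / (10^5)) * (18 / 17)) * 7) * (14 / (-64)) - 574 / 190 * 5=-918402793 / 60800000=-15.11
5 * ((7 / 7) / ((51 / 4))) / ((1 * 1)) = 20 / 51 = 0.39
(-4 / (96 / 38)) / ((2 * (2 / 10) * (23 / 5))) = -475 / 552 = -0.86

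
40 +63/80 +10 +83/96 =24793/480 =51.65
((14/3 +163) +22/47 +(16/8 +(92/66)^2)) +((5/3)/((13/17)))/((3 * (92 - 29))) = 172.09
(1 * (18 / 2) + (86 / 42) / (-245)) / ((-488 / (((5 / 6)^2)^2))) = -2891375 / 325394496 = -0.01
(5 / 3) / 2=0.83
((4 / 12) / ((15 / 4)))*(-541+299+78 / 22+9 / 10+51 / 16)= -206243 / 9900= -20.83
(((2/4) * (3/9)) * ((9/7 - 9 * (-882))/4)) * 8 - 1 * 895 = 12260/7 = 1751.43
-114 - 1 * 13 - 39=-166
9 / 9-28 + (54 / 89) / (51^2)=-694461 / 25721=-27.00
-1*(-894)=894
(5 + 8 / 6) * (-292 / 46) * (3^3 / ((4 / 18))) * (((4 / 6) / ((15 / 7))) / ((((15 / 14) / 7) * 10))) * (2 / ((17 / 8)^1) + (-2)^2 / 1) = -239773464 / 48875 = -4905.85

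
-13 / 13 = -1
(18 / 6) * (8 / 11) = 24 / 11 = 2.18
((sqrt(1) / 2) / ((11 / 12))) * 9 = 54 / 11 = 4.91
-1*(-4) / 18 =0.22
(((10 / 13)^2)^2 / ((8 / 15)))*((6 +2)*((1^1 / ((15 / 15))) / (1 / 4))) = 600000 / 28561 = 21.01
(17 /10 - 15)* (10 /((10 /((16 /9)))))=-1064 /45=-23.64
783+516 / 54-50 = 6683 / 9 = 742.56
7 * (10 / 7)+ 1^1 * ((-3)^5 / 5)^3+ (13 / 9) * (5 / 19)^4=-114781.25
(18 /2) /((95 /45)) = 81 /19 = 4.26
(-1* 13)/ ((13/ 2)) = -2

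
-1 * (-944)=944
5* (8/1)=40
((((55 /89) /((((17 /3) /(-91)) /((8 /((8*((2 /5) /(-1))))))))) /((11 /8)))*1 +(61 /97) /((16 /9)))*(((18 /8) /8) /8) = 388802133 /601133056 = 0.65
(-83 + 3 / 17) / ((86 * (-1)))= 704 / 731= 0.96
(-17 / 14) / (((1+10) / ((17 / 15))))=-289 / 2310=-0.13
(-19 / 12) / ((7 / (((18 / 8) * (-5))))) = 285 / 112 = 2.54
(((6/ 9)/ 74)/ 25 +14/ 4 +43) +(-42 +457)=2561327/ 5550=461.50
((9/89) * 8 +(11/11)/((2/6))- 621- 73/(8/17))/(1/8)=-549889/89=-6178.53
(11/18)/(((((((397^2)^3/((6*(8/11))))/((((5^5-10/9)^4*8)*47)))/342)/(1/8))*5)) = 1785475061488704826000/8562327273158935923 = 208.53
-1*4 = -4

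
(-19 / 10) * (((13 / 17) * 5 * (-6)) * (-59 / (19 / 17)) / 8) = -2301 / 8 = -287.62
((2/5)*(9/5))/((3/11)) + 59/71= 6161/1775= 3.47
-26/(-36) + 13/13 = 31/18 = 1.72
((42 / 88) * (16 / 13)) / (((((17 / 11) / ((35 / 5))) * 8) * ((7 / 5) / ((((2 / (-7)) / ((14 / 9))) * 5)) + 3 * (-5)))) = -33075 / 1643356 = -0.02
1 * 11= 11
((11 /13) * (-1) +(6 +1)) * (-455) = -2800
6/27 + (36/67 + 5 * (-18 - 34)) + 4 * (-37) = -245566/603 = -407.24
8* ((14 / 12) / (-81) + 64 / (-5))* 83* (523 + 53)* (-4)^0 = -661641472 / 135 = -4901047.94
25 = 25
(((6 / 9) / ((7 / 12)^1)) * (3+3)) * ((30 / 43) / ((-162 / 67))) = -5360 / 2709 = -1.98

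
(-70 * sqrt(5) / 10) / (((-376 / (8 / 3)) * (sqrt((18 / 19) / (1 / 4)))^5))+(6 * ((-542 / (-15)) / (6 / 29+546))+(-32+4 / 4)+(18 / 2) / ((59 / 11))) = -33790319 / 1168200+2527 * sqrt(190) / 8771328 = -28.92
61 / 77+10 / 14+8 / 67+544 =2814884 / 5159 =545.63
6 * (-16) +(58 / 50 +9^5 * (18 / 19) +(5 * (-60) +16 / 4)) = 26386401 / 475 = 55550.32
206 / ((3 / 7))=1442 / 3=480.67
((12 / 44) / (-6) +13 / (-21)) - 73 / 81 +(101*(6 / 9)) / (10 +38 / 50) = 15744061 / 3355506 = 4.69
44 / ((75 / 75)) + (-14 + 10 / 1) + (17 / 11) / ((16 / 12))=1811 / 44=41.16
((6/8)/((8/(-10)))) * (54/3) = -135/8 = -16.88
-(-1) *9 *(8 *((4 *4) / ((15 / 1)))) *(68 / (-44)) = -6528 / 55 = -118.69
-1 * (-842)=842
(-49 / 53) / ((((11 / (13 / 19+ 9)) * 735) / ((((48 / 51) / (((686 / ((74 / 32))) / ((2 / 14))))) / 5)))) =-3404 / 33909743175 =-0.00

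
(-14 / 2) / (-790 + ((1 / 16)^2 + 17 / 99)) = 177408 / 20017309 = 0.01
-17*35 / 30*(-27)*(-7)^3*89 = -32694417 / 2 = -16347208.50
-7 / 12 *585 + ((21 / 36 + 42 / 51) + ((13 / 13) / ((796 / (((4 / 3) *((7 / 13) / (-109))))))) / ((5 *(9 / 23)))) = -219929823757 / 647150985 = -339.84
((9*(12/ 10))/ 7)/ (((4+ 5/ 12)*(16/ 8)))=324/ 1855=0.17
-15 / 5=-3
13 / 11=1.18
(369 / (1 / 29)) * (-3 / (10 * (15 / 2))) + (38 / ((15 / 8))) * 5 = -326.71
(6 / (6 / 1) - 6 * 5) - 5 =-34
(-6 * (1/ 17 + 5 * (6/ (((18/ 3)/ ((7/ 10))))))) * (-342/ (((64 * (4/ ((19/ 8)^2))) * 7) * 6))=7469451/ 1949696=3.83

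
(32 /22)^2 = 256 /121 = 2.12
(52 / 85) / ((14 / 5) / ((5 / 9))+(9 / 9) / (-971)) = 0.12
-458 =-458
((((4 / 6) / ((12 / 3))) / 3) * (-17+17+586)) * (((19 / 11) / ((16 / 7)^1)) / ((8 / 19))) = 740411 / 12672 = 58.43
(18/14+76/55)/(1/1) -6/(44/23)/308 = 90031/33880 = 2.66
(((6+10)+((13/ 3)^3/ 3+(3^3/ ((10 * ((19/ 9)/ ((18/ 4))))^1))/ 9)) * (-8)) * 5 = -2694046/ 1539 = -1750.52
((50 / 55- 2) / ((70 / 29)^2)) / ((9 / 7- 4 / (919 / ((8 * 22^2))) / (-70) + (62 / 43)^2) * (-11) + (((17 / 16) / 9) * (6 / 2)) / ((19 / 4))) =977472437364 / 206656506034055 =0.00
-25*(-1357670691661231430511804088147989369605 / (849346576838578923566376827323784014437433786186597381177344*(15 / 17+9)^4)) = 2834850345955942757694409731155205503469480125 / 676584536515148462629324930067484012182759670461872723102724253548544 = 0.00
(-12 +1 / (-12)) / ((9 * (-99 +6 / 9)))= 29 / 2124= 0.01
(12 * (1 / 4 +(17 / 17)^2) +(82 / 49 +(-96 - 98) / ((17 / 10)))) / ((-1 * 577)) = 81171 / 480641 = 0.17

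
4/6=2/3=0.67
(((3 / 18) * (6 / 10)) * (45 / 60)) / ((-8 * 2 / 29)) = -87 / 640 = -0.14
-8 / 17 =-0.47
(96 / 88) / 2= 6 / 11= 0.55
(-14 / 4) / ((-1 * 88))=7 / 176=0.04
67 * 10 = 670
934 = 934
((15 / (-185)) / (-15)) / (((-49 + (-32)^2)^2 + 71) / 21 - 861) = 21 / 172533775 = 0.00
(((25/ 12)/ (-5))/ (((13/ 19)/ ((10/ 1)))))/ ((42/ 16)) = -1900/ 819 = -2.32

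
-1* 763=-763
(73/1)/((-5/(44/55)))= -292/25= -11.68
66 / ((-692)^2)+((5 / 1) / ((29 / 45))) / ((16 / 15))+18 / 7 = 957053031 / 97209392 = 9.85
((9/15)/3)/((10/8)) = 4/25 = 0.16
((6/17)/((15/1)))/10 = 1/425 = 0.00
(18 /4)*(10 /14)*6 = 19.29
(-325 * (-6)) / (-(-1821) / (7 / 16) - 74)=6825 / 14309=0.48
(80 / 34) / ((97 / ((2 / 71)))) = 80 / 117079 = 0.00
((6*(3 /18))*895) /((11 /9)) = 8055 /11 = 732.27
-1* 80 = -80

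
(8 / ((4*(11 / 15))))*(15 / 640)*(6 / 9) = 15 / 352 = 0.04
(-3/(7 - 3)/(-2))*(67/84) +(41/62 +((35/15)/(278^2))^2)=22405901803127/23329821858336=0.96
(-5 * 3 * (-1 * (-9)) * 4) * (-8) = 4320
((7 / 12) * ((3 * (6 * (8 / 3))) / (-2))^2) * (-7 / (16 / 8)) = -1176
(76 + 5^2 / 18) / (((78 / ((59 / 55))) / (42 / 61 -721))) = -3611214593 / 4710420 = -766.64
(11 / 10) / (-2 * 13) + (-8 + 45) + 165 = 52509 / 260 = 201.96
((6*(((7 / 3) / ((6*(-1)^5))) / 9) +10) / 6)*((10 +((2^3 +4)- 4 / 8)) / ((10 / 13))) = 147017 / 3240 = 45.38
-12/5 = -2.40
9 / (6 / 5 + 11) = 45 / 61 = 0.74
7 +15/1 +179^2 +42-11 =32094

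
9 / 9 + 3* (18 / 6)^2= 28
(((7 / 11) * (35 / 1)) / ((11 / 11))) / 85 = 49 / 187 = 0.26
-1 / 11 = -0.09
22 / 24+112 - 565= -5425 / 12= -452.08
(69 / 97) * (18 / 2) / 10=621 / 970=0.64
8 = 8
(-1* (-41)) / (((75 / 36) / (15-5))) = 984 / 5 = 196.80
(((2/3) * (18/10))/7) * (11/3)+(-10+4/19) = -6092/665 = -9.16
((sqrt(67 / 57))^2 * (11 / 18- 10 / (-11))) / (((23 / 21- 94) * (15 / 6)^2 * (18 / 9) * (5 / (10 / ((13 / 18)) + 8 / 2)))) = -32751208 / 5963475375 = -0.01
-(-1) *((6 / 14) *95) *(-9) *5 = -12825 / 7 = -1832.14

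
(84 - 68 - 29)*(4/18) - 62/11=-844/99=-8.53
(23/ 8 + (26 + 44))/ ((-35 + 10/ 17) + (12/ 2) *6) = 9911/ 216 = 45.88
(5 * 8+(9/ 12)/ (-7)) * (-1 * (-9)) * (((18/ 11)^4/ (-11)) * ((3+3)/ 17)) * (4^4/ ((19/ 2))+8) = -1051102433088/ 364136311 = -2886.56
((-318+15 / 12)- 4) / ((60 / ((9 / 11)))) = -3849 / 880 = -4.37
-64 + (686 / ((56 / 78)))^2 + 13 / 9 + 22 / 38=624436099 / 684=912918.27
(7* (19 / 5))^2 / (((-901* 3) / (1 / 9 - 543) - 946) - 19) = -4548866 / 6171925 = -0.74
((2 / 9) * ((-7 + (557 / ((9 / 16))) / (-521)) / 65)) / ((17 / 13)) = -982 / 42201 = -0.02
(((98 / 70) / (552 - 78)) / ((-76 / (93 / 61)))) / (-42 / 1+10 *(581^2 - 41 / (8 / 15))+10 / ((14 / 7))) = -217 / 12360018077370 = -0.00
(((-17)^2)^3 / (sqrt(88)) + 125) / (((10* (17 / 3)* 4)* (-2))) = -4259571* sqrt(22) / 3520 - 75 / 272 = -5676.17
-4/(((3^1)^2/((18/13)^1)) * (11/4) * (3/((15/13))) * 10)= -16/1859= -0.01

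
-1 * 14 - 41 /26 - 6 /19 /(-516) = -165436 /10621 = -15.58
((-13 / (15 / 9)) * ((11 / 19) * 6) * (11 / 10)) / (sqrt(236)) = -14157 * sqrt(59) / 56050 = -1.94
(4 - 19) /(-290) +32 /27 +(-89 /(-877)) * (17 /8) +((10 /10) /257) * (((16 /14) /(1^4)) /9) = 14360318461 /9882856872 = 1.45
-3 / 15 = -1 / 5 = -0.20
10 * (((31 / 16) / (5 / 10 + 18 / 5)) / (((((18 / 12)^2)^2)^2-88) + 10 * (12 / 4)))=-49600 / 339767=-0.15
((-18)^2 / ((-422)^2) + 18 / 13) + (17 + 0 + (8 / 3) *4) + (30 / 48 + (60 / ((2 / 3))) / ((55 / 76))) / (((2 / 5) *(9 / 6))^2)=376.24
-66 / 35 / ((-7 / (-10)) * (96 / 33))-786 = -308475 / 392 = -786.93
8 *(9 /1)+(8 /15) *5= 74.67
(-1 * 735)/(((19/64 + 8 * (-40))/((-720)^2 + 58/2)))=3483842880/2923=1191872.35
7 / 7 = 1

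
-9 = -9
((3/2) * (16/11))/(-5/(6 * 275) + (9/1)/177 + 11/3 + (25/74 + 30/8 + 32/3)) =3143520/26609749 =0.12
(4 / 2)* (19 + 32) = 102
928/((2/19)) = 8816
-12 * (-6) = 72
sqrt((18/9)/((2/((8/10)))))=2*sqrt(5)/5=0.89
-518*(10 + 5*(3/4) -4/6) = -40663/6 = -6777.17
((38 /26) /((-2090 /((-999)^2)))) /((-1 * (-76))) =-998001 /108680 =-9.18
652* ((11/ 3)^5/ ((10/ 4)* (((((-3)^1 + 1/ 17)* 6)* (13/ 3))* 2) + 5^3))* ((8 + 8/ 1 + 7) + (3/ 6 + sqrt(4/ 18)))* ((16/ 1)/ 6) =-107334.13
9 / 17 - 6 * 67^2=-457869 / 17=-26933.47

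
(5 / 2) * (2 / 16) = 5 / 16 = 0.31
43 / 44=0.98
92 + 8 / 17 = 1572 / 17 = 92.47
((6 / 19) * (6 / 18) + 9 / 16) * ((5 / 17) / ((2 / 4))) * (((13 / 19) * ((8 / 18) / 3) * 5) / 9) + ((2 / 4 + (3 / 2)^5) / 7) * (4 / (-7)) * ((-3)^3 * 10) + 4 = 7616946787 / 41756148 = 182.41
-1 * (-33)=33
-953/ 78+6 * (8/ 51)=-11.28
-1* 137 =-137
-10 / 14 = -5 / 7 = -0.71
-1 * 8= -8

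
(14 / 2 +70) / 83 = 77 / 83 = 0.93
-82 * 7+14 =-560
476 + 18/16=3817/8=477.12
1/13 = 0.08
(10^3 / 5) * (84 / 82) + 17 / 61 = 513097 / 2501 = 205.16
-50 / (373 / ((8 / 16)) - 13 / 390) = -1500 / 22379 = -0.07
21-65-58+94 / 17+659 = 9563 / 17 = 562.53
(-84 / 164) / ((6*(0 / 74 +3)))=-7 / 246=-0.03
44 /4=11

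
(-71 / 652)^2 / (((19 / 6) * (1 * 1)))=15123 / 4038488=0.00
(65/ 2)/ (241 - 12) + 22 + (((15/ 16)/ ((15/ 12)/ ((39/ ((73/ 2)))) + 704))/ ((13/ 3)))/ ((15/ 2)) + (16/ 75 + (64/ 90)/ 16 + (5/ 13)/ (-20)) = 13192881225557/ 589480830900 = 22.38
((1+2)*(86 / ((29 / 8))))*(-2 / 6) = -688 / 29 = -23.72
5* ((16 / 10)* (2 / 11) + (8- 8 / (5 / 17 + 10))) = 14464 / 385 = 37.57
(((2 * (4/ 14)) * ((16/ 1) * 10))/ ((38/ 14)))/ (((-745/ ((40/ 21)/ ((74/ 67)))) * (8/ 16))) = -0.16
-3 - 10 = -13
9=9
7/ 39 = 0.18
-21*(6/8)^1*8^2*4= -4032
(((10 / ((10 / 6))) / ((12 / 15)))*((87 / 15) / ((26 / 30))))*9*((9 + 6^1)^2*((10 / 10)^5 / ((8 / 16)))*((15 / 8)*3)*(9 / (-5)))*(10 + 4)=-1498368375 / 52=-28814776.44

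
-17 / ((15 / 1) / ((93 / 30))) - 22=-3827 / 150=-25.51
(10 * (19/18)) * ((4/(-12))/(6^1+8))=-95/378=-0.25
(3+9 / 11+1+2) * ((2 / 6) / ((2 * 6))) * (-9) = -75 / 44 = -1.70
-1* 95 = -95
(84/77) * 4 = 48/11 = 4.36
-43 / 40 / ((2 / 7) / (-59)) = 17759 / 80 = 221.99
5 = 5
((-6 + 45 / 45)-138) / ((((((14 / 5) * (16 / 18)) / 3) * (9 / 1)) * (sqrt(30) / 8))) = -143 * sqrt(30) / 28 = -27.97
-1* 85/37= -85/37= -2.30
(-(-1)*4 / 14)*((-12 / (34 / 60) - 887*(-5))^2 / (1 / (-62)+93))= 139630230380 / 2332519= 59862.42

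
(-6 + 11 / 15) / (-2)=79 / 30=2.63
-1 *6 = -6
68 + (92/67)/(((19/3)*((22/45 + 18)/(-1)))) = 67.99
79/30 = 2.63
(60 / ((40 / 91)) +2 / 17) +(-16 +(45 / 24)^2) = 135057 / 1088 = 124.13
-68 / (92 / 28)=-476 / 23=-20.70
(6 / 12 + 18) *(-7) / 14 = -37 / 4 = -9.25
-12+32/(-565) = -6812/565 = -12.06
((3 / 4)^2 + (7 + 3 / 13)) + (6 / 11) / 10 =89779 / 11440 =7.85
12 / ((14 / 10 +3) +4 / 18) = 135 / 52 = 2.60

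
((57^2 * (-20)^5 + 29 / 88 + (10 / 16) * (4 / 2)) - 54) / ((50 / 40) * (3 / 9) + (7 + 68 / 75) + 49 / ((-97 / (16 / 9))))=-19968094180678725 / 14260994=-1400189508.58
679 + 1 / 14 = 9507 / 14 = 679.07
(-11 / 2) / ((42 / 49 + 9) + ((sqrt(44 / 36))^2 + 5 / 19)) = -13167 / 27154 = -0.48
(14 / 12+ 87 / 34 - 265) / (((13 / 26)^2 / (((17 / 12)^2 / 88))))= -226525 / 9504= -23.83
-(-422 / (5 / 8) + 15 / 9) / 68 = 9.90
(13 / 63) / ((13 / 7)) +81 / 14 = 743 / 126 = 5.90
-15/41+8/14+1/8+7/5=19867/11480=1.73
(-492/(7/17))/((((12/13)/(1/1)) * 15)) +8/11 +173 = 100984/1155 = 87.43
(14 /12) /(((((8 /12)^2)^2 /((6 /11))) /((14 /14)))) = 567 /176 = 3.22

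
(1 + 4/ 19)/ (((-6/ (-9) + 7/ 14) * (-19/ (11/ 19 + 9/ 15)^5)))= -347433074688/ 2793349184375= -0.12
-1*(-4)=4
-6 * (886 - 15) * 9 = -47034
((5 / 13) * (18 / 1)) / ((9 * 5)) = 2 / 13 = 0.15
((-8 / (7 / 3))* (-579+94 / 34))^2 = 55273890816 / 14161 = 3903247.71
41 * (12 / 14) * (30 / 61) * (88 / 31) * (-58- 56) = -74036160 / 13237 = -5593.12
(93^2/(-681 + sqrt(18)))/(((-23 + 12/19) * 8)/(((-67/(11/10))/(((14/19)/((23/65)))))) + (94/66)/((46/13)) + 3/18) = -4004728010151/2108501740856 - 17641973613 * sqrt(2)/2108501740856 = -1.91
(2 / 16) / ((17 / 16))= 2 / 17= 0.12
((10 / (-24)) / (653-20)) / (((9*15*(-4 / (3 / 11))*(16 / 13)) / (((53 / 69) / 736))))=689 / 2444145352704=0.00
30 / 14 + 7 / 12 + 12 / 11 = 3527 / 924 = 3.82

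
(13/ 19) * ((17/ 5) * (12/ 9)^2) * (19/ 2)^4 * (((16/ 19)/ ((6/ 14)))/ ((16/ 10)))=1116934/ 27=41367.93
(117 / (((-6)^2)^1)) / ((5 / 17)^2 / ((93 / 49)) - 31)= -349401 / 3327848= -0.10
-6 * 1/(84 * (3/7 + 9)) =-1/132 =-0.01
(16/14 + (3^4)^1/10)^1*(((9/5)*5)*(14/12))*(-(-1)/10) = 1941/200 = 9.70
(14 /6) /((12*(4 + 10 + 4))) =7 /648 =0.01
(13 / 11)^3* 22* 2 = 8788 / 121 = 72.63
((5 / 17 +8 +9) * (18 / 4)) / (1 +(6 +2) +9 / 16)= 2352 / 289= 8.14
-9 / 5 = -1.80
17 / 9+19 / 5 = 256 / 45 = 5.69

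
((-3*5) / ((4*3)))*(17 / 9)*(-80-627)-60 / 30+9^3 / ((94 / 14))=3004789 / 1692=1775.88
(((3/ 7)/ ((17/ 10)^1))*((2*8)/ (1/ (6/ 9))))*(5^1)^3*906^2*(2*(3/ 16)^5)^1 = 31166116875/ 243712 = 127880.93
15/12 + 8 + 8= 69/4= 17.25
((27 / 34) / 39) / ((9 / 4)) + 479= 105861 / 221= 479.01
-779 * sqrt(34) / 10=-454.23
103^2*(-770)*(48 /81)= -130702880 /27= -4840847.41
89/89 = 1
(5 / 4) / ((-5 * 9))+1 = 35 / 36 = 0.97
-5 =-5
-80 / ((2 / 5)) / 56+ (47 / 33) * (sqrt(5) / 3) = -2.51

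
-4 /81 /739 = -4 /59859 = -0.00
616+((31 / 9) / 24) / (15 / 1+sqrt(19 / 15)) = 49615879 / 80544 - 31 * sqrt(285) / 724896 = 616.01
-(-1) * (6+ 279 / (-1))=-273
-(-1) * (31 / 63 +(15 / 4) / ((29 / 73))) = 72581 / 7308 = 9.93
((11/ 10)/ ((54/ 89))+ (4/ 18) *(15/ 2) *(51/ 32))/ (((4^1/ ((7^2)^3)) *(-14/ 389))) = -126227679361/ 34560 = -3652421.28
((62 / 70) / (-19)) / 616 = -31 / 409640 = -0.00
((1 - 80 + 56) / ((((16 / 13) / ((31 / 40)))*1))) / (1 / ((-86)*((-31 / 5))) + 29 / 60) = -37066731 / 1241824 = -29.85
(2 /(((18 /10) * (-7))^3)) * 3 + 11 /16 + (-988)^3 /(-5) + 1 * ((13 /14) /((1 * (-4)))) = 1286148782871133 /6667920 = 192886054.85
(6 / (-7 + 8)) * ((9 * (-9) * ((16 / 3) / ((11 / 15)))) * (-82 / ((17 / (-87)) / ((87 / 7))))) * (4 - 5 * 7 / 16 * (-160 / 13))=-9700735582080 / 17017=-570061443.38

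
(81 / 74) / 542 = 81 / 40108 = 0.00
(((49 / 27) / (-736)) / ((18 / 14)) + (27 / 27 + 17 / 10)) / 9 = 2412733 / 8048160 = 0.30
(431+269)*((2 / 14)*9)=900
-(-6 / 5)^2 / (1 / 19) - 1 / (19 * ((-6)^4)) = -16842841 / 615600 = -27.36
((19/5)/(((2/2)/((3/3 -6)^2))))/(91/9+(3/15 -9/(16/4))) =17100/1451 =11.78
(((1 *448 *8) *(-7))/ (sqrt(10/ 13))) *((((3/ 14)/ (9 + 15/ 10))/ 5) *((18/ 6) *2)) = -1536 *sqrt(130)/ 25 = -700.52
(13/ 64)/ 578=13/ 36992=0.00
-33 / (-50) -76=-3767 / 50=-75.34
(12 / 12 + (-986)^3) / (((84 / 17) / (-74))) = 602950125395 / 42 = 14355955366.55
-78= -78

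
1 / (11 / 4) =4 / 11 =0.36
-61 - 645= -706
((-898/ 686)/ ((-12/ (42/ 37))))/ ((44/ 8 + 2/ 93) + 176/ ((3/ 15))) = 0.00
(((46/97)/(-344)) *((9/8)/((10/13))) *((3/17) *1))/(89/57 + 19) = -460161/26592961280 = -0.00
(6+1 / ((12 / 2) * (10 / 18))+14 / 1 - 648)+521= -1067 / 10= -106.70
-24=-24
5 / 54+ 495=26735 / 54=495.09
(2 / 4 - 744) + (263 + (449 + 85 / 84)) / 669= -41721833 / 56196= -742.43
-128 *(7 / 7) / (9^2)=-128 / 81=-1.58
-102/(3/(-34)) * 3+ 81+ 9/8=28401/8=3550.12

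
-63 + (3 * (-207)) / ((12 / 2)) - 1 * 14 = -180.50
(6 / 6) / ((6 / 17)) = 17 / 6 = 2.83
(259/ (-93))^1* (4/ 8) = -259/ 186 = -1.39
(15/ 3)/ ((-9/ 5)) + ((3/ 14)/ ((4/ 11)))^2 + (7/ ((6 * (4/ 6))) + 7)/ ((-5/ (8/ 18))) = -90551/ 28224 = -3.21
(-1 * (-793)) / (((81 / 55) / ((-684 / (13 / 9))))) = -254980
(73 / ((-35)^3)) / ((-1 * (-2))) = -73 / 85750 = -0.00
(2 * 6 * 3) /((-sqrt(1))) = -36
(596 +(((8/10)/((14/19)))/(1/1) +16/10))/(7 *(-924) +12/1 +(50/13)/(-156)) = -21247356/229124315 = -0.09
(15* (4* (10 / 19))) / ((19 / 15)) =9000 / 361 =24.93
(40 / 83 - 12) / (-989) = 956 / 82087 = 0.01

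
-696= -696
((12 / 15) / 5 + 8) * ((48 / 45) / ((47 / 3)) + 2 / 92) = 99042 / 135125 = 0.73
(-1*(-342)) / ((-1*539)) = -342 / 539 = -0.63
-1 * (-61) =61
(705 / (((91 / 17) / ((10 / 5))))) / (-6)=-3995 / 91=-43.90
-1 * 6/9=-2/3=-0.67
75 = 75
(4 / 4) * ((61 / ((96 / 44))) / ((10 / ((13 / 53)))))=8723 / 12720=0.69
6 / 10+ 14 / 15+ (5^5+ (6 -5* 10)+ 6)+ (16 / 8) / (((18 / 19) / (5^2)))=141359 / 45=3141.31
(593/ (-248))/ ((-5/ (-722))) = -214073/ 620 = -345.28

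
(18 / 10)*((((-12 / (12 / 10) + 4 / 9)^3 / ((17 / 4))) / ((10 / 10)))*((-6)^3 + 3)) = 180639904 / 2295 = 78710.20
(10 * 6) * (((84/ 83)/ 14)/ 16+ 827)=8236965/ 166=49620.27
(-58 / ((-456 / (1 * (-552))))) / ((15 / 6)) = -2668 / 95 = -28.08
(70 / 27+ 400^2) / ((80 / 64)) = 3456056 / 27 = 128002.07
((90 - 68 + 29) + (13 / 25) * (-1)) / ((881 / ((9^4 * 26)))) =215279532 / 22025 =9774.33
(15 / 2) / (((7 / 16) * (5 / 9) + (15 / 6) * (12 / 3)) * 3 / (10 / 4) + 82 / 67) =12060 / 21733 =0.55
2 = 2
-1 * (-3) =3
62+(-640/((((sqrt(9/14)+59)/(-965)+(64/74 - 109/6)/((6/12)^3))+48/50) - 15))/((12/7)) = 64.45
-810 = -810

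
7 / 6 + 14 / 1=15.17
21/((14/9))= 27/2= 13.50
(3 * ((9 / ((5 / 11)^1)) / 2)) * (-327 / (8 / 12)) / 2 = -291357 / 40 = -7283.92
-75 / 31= -2.42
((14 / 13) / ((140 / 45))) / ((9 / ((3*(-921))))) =-2763 / 26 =-106.27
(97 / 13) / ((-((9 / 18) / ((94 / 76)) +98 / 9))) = -0.66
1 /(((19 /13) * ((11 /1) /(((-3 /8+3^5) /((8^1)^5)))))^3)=16065959324337 /164459370730170651508736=0.00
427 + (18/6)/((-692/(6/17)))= 2511605/5882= 427.00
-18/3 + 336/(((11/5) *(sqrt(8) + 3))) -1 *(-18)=5172/11 -3360 *sqrt(2)/11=38.20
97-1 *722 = -625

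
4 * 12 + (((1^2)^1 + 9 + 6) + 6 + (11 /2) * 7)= 217 /2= 108.50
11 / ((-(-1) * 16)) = 11 / 16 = 0.69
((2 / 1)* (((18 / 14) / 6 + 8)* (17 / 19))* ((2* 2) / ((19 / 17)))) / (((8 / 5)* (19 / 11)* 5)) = 365585 / 96026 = 3.81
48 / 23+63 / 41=3417 / 943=3.62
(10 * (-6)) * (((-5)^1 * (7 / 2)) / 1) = 1050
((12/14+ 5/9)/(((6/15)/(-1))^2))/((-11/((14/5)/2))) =-445/396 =-1.12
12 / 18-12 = -34 / 3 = -11.33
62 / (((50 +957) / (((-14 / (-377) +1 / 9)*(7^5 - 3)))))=524049544 / 3416751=153.38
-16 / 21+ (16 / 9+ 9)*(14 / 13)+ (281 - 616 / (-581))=19910815 / 67977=292.91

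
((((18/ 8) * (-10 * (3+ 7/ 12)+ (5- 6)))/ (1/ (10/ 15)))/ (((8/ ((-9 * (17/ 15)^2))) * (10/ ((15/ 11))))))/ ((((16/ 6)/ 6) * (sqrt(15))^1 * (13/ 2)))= 44217 * sqrt(15)/ 176000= 0.97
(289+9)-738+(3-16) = -453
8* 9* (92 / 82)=3312 / 41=80.78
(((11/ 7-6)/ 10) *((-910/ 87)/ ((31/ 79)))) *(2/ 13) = 158/ 87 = 1.82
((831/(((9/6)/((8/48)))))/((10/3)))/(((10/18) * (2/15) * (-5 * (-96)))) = 2493/3200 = 0.78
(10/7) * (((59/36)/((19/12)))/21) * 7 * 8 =4720/1197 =3.94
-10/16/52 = -5/416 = -0.01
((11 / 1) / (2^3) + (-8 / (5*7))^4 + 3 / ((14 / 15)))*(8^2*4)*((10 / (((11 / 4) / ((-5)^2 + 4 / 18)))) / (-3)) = -3203548534016 / 89137125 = -35939.55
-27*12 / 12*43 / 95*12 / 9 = -1548 / 95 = -16.29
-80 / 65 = -16 / 13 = -1.23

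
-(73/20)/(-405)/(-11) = -0.00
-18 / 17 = -1.06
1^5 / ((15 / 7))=7 / 15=0.47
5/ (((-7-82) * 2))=-0.03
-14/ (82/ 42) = -7.17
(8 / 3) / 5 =8 / 15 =0.53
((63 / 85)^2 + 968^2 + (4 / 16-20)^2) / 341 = 108365129129 / 39419600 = 2749.02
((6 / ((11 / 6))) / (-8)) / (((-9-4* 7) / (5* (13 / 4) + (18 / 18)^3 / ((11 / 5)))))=6615 / 35816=0.18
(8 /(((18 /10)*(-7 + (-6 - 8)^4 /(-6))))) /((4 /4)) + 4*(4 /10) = 461296 /288435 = 1.60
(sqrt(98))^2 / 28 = 7 / 2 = 3.50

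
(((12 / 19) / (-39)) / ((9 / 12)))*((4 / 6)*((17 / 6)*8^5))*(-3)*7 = 62390272 / 2223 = 28065.80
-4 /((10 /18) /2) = -72 /5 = -14.40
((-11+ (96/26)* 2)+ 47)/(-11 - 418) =-188/1859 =-0.10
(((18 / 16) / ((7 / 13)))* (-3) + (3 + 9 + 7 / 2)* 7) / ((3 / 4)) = 5725 / 42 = 136.31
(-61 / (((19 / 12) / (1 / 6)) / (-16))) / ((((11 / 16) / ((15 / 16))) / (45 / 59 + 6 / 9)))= 224480 / 1121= 200.25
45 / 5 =9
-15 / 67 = -0.22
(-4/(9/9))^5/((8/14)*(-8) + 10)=-3584/19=-188.63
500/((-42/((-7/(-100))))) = -5/6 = -0.83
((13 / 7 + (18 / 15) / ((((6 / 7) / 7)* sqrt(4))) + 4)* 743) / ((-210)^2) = 186493 / 1029000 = 0.18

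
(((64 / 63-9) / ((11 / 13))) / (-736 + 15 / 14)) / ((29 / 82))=1072396 / 29539719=0.04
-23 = -23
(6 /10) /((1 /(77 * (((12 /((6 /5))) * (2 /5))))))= 924 /5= 184.80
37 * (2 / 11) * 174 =1170.55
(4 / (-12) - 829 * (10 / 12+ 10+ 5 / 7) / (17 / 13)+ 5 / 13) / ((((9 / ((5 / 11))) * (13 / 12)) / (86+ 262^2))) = -23456186.97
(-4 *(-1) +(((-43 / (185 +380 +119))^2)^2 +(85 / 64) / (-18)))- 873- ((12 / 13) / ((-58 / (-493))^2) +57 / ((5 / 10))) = -2987172438914933 / 2845560077568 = -1049.77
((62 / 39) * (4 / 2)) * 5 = 620 / 39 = 15.90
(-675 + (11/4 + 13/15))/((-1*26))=40283/1560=25.82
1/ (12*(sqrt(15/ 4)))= sqrt(15)/ 90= 0.04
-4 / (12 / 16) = -16 / 3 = -5.33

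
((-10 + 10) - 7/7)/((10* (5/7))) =-0.14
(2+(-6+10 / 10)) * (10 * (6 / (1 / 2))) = -360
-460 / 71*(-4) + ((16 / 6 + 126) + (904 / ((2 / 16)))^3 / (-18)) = -21013710465.86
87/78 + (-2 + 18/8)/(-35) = 2017/1820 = 1.11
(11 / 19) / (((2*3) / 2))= 11 / 57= 0.19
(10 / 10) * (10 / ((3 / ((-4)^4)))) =2560 / 3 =853.33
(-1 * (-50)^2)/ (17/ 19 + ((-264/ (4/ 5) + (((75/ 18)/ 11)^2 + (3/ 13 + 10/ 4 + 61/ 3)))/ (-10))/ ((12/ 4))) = -224.80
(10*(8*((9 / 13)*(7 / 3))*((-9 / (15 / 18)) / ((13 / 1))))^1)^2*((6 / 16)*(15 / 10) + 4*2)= 2818815552 / 28561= 98694.57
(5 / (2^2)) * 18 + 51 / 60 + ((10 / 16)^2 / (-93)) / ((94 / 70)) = 32655737 / 1398720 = 23.35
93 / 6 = 31 / 2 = 15.50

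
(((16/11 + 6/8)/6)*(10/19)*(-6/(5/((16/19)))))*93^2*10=-67116240/3971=-16901.60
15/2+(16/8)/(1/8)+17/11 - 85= -1319/22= -59.95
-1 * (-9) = 9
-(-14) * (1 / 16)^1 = 7 / 8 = 0.88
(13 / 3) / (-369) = -0.01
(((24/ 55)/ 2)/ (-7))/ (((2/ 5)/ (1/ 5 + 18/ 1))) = -78/ 55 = -1.42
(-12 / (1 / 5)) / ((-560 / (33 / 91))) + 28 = 71443 / 2548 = 28.04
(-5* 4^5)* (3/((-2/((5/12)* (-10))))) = -32000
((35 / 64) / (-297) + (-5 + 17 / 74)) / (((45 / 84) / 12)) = -106.90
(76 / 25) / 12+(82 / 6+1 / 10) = 701 / 50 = 14.02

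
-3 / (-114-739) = 0.00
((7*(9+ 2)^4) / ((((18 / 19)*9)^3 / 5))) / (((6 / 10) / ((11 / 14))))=27616220225 / 25509168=1082.60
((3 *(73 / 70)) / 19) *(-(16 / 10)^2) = -7008 / 16625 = -0.42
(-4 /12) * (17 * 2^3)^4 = -342102016 /3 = -114034005.33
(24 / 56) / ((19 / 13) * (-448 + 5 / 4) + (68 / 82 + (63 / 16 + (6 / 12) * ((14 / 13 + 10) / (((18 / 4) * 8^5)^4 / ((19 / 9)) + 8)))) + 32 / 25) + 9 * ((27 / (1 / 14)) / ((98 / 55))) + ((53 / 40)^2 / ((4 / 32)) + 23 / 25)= 1924.25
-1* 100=-100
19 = 19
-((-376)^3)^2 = -2825706623205376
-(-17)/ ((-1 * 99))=-17/ 99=-0.17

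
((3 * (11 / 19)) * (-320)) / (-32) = 330 / 19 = 17.37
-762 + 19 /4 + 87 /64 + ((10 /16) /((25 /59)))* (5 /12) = -145013 /192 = -755.28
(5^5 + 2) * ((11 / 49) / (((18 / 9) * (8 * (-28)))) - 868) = -59582943069 / 21952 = -2714237.57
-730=-730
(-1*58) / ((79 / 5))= -3.67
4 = 4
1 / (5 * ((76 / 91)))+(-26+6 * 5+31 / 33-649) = -8073517 / 12540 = -643.82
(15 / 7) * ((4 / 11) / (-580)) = -3 / 2233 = -0.00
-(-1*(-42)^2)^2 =-3111696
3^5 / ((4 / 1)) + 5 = 263 / 4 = 65.75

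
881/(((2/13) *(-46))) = -11453/92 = -124.49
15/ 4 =3.75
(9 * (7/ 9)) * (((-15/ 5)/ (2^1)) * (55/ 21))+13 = -29/ 2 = -14.50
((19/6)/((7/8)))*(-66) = -1672/7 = -238.86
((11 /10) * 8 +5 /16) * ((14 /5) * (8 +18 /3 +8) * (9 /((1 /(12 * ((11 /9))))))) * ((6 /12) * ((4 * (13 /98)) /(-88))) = -312741 /1400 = -223.39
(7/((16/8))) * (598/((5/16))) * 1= 33488/5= 6697.60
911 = 911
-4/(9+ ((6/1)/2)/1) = -1/3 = -0.33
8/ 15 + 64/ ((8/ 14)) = 1688/ 15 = 112.53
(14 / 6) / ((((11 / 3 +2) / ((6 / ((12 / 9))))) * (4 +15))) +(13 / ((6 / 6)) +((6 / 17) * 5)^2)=178037 / 10982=16.21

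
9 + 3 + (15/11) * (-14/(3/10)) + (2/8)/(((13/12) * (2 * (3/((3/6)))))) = -29525/572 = -51.62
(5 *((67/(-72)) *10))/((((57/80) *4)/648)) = -10578.95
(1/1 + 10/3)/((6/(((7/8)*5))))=455/144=3.16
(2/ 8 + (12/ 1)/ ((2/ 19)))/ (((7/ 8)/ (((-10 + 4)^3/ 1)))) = -197424/ 7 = -28203.43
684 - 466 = 218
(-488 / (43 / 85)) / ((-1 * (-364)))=-10370 / 3913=-2.65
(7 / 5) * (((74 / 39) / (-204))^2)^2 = 13119127 / 1252071469331280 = 0.00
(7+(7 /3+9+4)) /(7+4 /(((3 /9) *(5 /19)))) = 335 /789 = 0.42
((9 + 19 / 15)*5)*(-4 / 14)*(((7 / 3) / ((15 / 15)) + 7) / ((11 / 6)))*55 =-12320 / 3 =-4106.67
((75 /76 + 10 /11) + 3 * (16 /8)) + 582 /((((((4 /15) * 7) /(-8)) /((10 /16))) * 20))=-819871 /11704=-70.05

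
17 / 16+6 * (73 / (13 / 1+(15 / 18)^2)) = 260669 / 7888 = 33.05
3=3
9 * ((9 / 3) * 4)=108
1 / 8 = 0.12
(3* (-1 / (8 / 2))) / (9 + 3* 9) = -1 / 48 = -0.02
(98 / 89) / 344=0.00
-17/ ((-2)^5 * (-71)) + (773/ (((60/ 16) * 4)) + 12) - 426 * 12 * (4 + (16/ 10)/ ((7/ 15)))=-9044127193/ 238560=-37911.33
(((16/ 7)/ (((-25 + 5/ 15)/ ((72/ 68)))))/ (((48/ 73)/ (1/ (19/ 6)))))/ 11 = -3942/ 920227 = -0.00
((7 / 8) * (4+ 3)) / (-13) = -49 / 104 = -0.47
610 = 610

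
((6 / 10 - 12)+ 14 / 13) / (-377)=671 / 24505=0.03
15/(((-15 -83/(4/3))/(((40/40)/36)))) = -5/927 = -0.01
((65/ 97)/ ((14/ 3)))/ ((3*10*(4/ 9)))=117/ 10864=0.01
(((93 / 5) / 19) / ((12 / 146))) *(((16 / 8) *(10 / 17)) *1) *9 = 126.11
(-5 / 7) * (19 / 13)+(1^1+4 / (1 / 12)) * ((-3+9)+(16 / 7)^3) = 79907 / 91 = 878.10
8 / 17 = 0.47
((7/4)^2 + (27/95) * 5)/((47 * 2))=29/608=0.05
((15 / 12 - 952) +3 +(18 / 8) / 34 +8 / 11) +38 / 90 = -63720691 / 67320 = -946.53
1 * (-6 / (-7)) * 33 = 28.29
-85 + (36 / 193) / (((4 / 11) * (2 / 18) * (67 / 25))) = -1076860 / 12931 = -83.28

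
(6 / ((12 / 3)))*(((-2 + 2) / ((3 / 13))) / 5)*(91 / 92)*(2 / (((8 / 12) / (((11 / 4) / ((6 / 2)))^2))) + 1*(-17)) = 0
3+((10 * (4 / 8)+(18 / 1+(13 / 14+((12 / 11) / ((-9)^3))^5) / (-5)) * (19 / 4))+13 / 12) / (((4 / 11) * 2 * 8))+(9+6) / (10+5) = 4354700609380482865583 / 222300333352920936960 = 19.59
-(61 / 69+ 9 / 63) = -496 / 483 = -1.03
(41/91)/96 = 41/8736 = 0.00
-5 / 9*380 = -1900 / 9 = -211.11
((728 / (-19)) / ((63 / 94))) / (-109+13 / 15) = 24440 / 46227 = 0.53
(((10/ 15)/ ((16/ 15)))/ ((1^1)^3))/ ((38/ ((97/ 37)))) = 485/ 11248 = 0.04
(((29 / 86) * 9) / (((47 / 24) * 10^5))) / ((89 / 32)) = 3132 / 562090625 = 0.00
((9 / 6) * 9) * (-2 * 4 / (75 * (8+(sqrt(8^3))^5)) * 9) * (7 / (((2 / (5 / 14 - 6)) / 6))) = -243 / 695893435300+31850496 * sqrt(2) / 173973358825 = 0.00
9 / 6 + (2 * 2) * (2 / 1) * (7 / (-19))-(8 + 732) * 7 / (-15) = 343.89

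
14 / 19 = 0.74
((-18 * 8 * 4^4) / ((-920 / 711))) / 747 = 364032 / 9545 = 38.14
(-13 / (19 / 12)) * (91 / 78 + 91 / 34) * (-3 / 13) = 2352 / 323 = 7.28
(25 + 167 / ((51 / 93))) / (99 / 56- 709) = -313712 / 673285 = -0.47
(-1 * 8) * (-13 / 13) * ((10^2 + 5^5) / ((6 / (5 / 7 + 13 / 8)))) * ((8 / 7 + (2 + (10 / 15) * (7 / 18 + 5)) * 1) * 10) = 896351125 / 1323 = 677514.08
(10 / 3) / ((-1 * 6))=-5 / 9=-0.56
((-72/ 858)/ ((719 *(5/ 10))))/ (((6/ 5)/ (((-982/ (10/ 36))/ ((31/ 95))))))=6716880/ 3187327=2.11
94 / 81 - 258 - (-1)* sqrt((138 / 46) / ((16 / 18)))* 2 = -253.17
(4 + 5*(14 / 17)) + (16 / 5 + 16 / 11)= 11942 / 935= 12.77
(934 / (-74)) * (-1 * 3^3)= 12609 / 37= 340.78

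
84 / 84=1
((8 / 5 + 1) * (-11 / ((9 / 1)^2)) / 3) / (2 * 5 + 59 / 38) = -5434 / 533385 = -0.01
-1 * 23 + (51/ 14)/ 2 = -593/ 28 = -21.18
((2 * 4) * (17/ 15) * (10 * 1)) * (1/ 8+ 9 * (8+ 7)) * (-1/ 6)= -18377/ 9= -2041.89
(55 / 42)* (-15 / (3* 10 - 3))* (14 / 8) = -275 / 216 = -1.27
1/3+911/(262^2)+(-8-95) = -21139619/205932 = -102.65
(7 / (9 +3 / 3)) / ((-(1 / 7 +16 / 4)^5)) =-117649 / 205111490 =-0.00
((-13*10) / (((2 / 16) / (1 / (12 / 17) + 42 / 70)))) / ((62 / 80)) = -251680 / 93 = -2706.24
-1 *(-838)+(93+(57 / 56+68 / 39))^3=9156810725739559 / 10417365504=878994.86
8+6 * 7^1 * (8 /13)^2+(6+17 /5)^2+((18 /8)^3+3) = 34247769 /270400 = 126.66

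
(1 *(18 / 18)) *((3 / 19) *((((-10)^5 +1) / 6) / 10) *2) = -99999 / 190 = -526.31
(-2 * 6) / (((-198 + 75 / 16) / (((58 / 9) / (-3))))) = -3712 / 27837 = -0.13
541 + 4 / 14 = 3789 / 7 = 541.29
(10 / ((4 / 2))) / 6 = 5 / 6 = 0.83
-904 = -904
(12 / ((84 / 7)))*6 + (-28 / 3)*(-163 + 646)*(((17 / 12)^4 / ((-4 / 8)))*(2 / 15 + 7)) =10071947149 / 38880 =259052.14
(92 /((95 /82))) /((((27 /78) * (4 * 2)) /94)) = 2304692 /855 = 2695.55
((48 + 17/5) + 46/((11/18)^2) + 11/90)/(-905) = -1902437/9855450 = -0.19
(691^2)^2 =227988105361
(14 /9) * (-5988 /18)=-13972 /27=-517.48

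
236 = 236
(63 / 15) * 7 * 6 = 882 / 5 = 176.40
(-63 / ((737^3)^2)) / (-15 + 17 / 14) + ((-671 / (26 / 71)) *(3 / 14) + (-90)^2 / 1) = 86769870394856472049478397 / 11258061578736077973868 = 7707.35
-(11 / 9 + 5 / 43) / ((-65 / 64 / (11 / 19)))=364672 / 477945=0.76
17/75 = 0.23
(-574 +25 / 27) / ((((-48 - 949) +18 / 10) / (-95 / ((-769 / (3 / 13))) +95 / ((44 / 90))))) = 1102282207475 / 9849524256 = 111.91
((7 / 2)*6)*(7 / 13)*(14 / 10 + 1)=1764 / 65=27.14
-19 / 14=-1.36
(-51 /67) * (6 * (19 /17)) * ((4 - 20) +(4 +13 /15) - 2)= 22458 /335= 67.04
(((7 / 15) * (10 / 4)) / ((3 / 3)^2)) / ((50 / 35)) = 0.82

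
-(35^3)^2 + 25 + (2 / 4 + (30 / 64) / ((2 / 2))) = -58824499169 / 32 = -1838265599.03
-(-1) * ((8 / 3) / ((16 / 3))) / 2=1 / 4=0.25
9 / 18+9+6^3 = 451 / 2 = 225.50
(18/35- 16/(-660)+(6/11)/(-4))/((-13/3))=-929/10010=-0.09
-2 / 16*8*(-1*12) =12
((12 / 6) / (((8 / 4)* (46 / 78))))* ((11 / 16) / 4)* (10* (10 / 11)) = 975 / 368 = 2.65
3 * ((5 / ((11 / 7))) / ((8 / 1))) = 105 / 88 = 1.19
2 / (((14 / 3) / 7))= 3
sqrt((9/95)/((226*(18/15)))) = sqrt(6441)/4294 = 0.02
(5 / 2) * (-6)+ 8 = -7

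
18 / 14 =1.29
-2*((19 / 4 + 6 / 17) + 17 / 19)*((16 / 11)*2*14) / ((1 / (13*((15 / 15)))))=-22565088 / 3553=-6351.00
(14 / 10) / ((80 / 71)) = 497 / 400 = 1.24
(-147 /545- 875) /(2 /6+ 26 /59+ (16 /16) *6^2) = -84432894 /3547405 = -23.80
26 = 26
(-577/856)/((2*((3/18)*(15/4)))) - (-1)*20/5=3703/1070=3.46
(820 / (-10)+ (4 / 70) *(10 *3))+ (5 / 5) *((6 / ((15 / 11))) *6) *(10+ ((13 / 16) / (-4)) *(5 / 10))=202757 / 1120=181.03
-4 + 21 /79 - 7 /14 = -669 /158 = -4.23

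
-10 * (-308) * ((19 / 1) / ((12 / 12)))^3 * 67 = 1415423240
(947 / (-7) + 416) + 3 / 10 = 19671 / 70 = 281.01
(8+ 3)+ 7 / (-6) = 59 / 6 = 9.83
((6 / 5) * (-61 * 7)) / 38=-1281 / 95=-13.48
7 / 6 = 1.17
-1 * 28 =-28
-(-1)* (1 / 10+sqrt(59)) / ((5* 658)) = 1 / 32900+sqrt(59) / 3290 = 0.00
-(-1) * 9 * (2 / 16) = 9 / 8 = 1.12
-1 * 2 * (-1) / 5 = 2 / 5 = 0.40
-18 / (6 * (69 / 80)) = -80 / 23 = -3.48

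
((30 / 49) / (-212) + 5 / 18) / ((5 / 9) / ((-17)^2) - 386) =-1856825 / 2607338657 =-0.00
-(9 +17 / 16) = -161 / 16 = -10.06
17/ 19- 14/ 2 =-116/ 19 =-6.11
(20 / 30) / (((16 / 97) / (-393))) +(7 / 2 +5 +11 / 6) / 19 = -724051 / 456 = -1587.83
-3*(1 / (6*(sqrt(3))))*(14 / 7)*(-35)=35*sqrt(3) / 3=20.21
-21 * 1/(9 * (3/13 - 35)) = 91/1356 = 0.07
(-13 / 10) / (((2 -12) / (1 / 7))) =13 / 700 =0.02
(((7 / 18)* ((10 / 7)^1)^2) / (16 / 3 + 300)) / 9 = 25 / 86562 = 0.00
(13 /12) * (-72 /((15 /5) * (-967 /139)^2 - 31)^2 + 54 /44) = 4429482857826 /3346633325651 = 1.32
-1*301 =-301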